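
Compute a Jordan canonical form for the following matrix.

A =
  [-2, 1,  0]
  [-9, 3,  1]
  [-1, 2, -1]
J_3(0)

The characteristic polynomial is
  det(x·I − A) = x^3

Eigenvalues and multiplicities (the geometric multiplicity of λ is n − rank(A − λI), which equals the number of Jordan blocks for λ):
  λ = 0: algebraic multiplicity = 3, geometric multiplicity = 1

Determining the block sizes for each eigenvalue:
  λ = 0: one block (gm = 1), so the single block has size am = 3 → block sizes [3]

Assembling the blocks gives a Jordan form
J =
  [0, 1, 0]
  [0, 0, 1]
  [0, 0, 0]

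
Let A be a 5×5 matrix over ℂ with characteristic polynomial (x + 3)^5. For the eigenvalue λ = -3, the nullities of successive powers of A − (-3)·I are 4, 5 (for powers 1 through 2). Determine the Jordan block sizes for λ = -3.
Block sizes for λ = -3: [2, 1, 1, 1]

From the dimensions of kernels of powers, the number of Jordan blocks of size at least j is d_j − d_{j−1} where d_j = dim ker(N^j) (with d_0 = 0). Computing the differences gives [4, 1].
The number of blocks of size exactly k is (#blocks of size ≥ k) − (#blocks of size ≥ k + 1), so the partition is: 3 block(s) of size 1, 1 block(s) of size 2.
In nonincreasing order the block sizes are [2, 1, 1, 1].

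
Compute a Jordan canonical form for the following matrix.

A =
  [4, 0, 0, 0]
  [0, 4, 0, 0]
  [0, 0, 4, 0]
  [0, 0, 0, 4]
J_1(4) ⊕ J_1(4) ⊕ J_1(4) ⊕ J_1(4)

The characteristic polynomial is
  det(x·I − A) = x^4 - 16*x^3 + 96*x^2 - 256*x + 256 = (x - 4)^4

Eigenvalues and multiplicities (the geometric multiplicity of λ is n − rank(A − λI), which equals the number of Jordan blocks for λ):
  λ = 4: algebraic multiplicity = 4, geometric multiplicity = 4

Determining the block sizes for each eigenvalue:
  λ = 4: gm = am = 4, so every block has size 1 → block sizes [1, 1, 1, 1]

Assembling the blocks gives a Jordan form
J =
  [4, 0, 0, 0]
  [0, 4, 0, 0]
  [0, 0, 4, 0]
  [0, 0, 0, 4]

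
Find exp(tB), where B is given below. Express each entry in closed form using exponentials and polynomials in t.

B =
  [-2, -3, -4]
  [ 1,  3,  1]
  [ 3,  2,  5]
e^{tB} =
  [t^2*exp(2*t)/2 - 4*t*exp(2*t) + exp(2*t), t^2*exp(2*t)/2 - 3*t*exp(2*t), t^2*exp(2*t)/2 - 4*t*exp(2*t)]
  [t*exp(2*t), t*exp(2*t) + exp(2*t), t*exp(2*t)]
  [-t^2*exp(2*t)/2 + 3*t*exp(2*t), -t^2*exp(2*t)/2 + 2*t*exp(2*t), -t^2*exp(2*t)/2 + 3*t*exp(2*t) + exp(2*t)]

Strategy: write B = P · J · P⁻¹ where J is a Jordan canonical form, so e^{tB} = P · e^{tJ} · P⁻¹, and e^{tJ} can be computed block-by-block.

B has Jordan form
J =
  [2, 1, 0]
  [0, 2, 1]
  [0, 0, 2]
(up to reordering of blocks).

Per-block formulas:
  For a 3×3 Jordan block J_3(2): exp(t · J_3(2)) = e^(2t)·(I + t·N + (t^2/2)·N^2), where N is the 3×3 nilpotent shift.

After assembling e^{tJ} and conjugating by P, we get:

e^{tB} =
  [t^2*exp(2*t)/2 - 4*t*exp(2*t) + exp(2*t), t^2*exp(2*t)/2 - 3*t*exp(2*t), t^2*exp(2*t)/2 - 4*t*exp(2*t)]
  [t*exp(2*t), t*exp(2*t) + exp(2*t), t*exp(2*t)]
  [-t^2*exp(2*t)/2 + 3*t*exp(2*t), -t^2*exp(2*t)/2 + 2*t*exp(2*t), -t^2*exp(2*t)/2 + 3*t*exp(2*t) + exp(2*t)]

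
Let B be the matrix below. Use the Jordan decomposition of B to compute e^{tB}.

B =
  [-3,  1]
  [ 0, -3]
e^{tB} =
  [exp(-3*t), t*exp(-3*t)]
  [0, exp(-3*t)]

Strategy: write B = P · J · P⁻¹ where J is a Jordan canonical form, so e^{tB} = P · e^{tJ} · P⁻¹, and e^{tJ} can be computed block-by-block.

B has Jordan form
J =
  [-3,  1]
  [ 0, -3]
(up to reordering of blocks).

Per-block formulas:
  For a 2×2 Jordan block J_2(-3): exp(t · J_2(-3)) = e^(-3t)·(I + t·N), where N is the 2×2 nilpotent shift.

After assembling e^{tJ} and conjugating by P, we get:

e^{tB} =
  [exp(-3*t), t*exp(-3*t)]
  [0, exp(-3*t)]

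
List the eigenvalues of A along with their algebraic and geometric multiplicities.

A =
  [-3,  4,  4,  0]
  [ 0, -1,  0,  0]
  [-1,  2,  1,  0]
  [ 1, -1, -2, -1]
λ = -1: alg = 4, geom = 2

Step 1 — factor the characteristic polynomial to read off the algebraic multiplicities:
  χ_A(x) = (x + 1)^4

Step 2 — compute geometric multiplicities via the rank-nullity identity g(λ) = n − rank(A − λI):
  rank(A − (-1)·I) = 2, so dim ker(A − (-1)·I) = n − 2 = 2

Summary:
  λ = -1: algebraic multiplicity = 4, geometric multiplicity = 2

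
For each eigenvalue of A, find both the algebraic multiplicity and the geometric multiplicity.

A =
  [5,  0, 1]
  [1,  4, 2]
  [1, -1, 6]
λ = 5: alg = 3, geom = 1

Step 1 — factor the characteristic polynomial to read off the algebraic multiplicities:
  χ_A(x) = (x - 5)^3

Step 2 — compute geometric multiplicities via the rank-nullity identity g(λ) = n − rank(A − λI):
  rank(A − (5)·I) = 2, so dim ker(A − (5)·I) = n − 2 = 1

Summary:
  λ = 5: algebraic multiplicity = 3, geometric multiplicity = 1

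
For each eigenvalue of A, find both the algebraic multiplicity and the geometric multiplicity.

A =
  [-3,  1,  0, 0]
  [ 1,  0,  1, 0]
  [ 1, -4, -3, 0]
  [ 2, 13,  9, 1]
λ = -2: alg = 3, geom = 1; λ = 1: alg = 1, geom = 1

Step 1 — factor the characteristic polynomial to read off the algebraic multiplicities:
  χ_A(x) = (x - 1)*(x + 2)^3

Step 2 — compute geometric multiplicities via the rank-nullity identity g(λ) = n − rank(A − λI):
  rank(A − (-2)·I) = 3, so dim ker(A − (-2)·I) = n − 3 = 1
  rank(A − (1)·I) = 3, so dim ker(A − (1)·I) = n − 3 = 1

Summary:
  λ = -2: algebraic multiplicity = 3, geometric multiplicity = 1
  λ = 1: algebraic multiplicity = 1, geometric multiplicity = 1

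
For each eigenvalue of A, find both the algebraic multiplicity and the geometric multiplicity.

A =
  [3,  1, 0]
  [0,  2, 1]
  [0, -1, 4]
λ = 3: alg = 3, geom = 1

Step 1 — factor the characteristic polynomial to read off the algebraic multiplicities:
  χ_A(x) = (x - 3)^3

Step 2 — compute geometric multiplicities via the rank-nullity identity g(λ) = n − rank(A − λI):
  rank(A − (3)·I) = 2, so dim ker(A − (3)·I) = n − 2 = 1

Summary:
  λ = 3: algebraic multiplicity = 3, geometric multiplicity = 1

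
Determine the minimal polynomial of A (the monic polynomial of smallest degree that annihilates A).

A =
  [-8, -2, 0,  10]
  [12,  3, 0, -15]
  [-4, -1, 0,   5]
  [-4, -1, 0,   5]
x^2

The characteristic polynomial is χ_A(x) = x^4, so the eigenvalues are known. The minimal polynomial is
  m_A(x) = Π_λ (x − λ)^{k_λ}
where k_λ is the size of the *largest* Jordan block for λ (equivalently, the smallest k with (A − λI)^k v = 0 for every generalised eigenvector v of λ).

  λ = 0: largest Jordan block has size 2, contributing (x − 0)^2

So m_A(x) = x^2 = x^2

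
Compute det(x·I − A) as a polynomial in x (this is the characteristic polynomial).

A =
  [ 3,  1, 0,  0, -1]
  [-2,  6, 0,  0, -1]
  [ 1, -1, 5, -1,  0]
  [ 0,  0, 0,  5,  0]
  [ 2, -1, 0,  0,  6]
x^5 - 25*x^4 + 250*x^3 - 1250*x^2 + 3125*x - 3125

Expanding det(x·I − A) (e.g. by cofactor expansion or by noting that A is similar to its Jordan form J, which has the same characteristic polynomial as A) gives
  χ_A(x) = x^5 - 25*x^4 + 250*x^3 - 1250*x^2 + 3125*x - 3125
which factors as (x - 5)^5. The eigenvalues (with algebraic multiplicities) are λ = 5 with multiplicity 5.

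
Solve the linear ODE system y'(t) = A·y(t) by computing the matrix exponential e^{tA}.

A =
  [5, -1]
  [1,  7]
e^{tA} =
  [-t*exp(6*t) + exp(6*t), -t*exp(6*t)]
  [t*exp(6*t), t*exp(6*t) + exp(6*t)]

Strategy: write A = P · J · P⁻¹ where J is a Jordan canonical form, so e^{tA} = P · e^{tJ} · P⁻¹, and e^{tJ} can be computed block-by-block.

A has Jordan form
J =
  [6, 1]
  [0, 6]
(up to reordering of blocks).

Per-block formulas:
  For a 2×2 Jordan block J_2(6): exp(t · J_2(6)) = e^(6t)·(I + t·N), where N is the 2×2 nilpotent shift.

After assembling e^{tJ} and conjugating by P, we get:

e^{tA} =
  [-t*exp(6*t) + exp(6*t), -t*exp(6*t)]
  [t*exp(6*t), t*exp(6*t) + exp(6*t)]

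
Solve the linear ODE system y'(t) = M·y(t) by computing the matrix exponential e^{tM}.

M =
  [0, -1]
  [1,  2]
e^{tM} =
  [-t*exp(t) + exp(t), -t*exp(t)]
  [t*exp(t), t*exp(t) + exp(t)]

Strategy: write M = P · J · P⁻¹ where J is a Jordan canonical form, so e^{tM} = P · e^{tJ} · P⁻¹, and e^{tJ} can be computed block-by-block.

M has Jordan form
J =
  [1, 1]
  [0, 1]
(up to reordering of blocks).

Per-block formulas:
  For a 2×2 Jordan block J_2(1): exp(t · J_2(1)) = e^(1t)·(I + t·N), where N is the 2×2 nilpotent shift.

After assembling e^{tJ} and conjugating by P, we get:

e^{tM} =
  [-t*exp(t) + exp(t), -t*exp(t)]
  [t*exp(t), t*exp(t) + exp(t)]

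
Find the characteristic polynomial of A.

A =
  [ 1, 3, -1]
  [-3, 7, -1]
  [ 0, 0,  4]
x^3 - 12*x^2 + 48*x - 64

Expanding det(x·I − A) (e.g. by cofactor expansion or by noting that A is similar to its Jordan form J, which has the same characteristic polynomial as A) gives
  χ_A(x) = x^3 - 12*x^2 + 48*x - 64
which factors as (x - 4)^3. The eigenvalues (with algebraic multiplicities) are λ = 4 with multiplicity 3.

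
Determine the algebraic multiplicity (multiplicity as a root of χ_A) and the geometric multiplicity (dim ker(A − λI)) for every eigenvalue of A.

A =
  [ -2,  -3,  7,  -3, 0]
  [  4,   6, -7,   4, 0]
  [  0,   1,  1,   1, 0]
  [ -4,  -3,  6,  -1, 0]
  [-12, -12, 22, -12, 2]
λ = -2: alg = 1, geom = 1; λ = 2: alg = 4, geom = 2

Step 1 — factor the characteristic polynomial to read off the algebraic multiplicities:
  χ_A(x) = (x - 2)^4*(x + 2)

Step 2 — compute geometric multiplicities via the rank-nullity identity g(λ) = n − rank(A − λI):
  rank(A − (-2)·I) = 4, so dim ker(A − (-2)·I) = n − 4 = 1
  rank(A − (2)·I) = 3, so dim ker(A − (2)·I) = n − 3 = 2

Summary:
  λ = -2: algebraic multiplicity = 1, geometric multiplicity = 1
  λ = 2: algebraic multiplicity = 4, geometric multiplicity = 2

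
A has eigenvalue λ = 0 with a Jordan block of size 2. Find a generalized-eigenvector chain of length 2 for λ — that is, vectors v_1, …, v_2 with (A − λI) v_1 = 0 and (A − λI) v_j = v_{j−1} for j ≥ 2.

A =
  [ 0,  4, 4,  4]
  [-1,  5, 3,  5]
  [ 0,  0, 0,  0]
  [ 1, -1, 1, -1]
A Jordan chain for λ = 0 of length 2:
v_1 = (0, -1, 0, 1)ᵀ
v_2 = (1, 0, 0, 0)ᵀ

Let N = A − (0)·I. We want v_2 with N^2 v_2 = 0 but N^1 v_2 ≠ 0; then v_{j-1} := N · v_j for j = 2, …, 2.

Pick v_2 = (1, 0, 0, 0)ᵀ.
Then v_1 = N · v_2 = (0, -1, 0, 1)ᵀ.

Sanity check: (A − (0)·I) v_1 = (0, 0, 0, 0)ᵀ = 0. ✓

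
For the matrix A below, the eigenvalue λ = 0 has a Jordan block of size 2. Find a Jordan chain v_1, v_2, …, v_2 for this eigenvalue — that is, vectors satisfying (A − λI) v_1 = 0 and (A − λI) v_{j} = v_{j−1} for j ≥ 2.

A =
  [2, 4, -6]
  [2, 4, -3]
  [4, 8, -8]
A Jordan chain for λ = 0 of length 2:
v_1 = (-2, 1, 0)ᵀ
v_2 = (2, 0, 1)ᵀ

Let N = A − (0)·I. We want v_2 with N^2 v_2 = 0 but N^1 v_2 ≠ 0; then v_{j-1} := N · v_j for j = 2, …, 2.

Pick v_2 = (2, 0, 1)ᵀ.
Then v_1 = N · v_2 = (-2, 1, 0)ᵀ.

Sanity check: (A − (0)·I) v_1 = (0, 0, 0)ᵀ = 0. ✓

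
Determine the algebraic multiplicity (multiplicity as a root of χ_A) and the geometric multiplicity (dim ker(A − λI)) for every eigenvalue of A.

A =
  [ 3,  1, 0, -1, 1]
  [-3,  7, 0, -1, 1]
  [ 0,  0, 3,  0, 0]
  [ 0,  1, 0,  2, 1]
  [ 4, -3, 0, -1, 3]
λ = 3: alg = 4, geom = 2; λ = 6: alg = 1, geom = 1

Step 1 — factor the characteristic polynomial to read off the algebraic multiplicities:
  χ_A(x) = (x - 6)*(x - 3)^4

Step 2 — compute geometric multiplicities via the rank-nullity identity g(λ) = n − rank(A − λI):
  rank(A − (3)·I) = 3, so dim ker(A − (3)·I) = n − 3 = 2
  rank(A − (6)·I) = 4, so dim ker(A − (6)·I) = n − 4 = 1

Summary:
  λ = 3: algebraic multiplicity = 4, geometric multiplicity = 2
  λ = 6: algebraic multiplicity = 1, geometric multiplicity = 1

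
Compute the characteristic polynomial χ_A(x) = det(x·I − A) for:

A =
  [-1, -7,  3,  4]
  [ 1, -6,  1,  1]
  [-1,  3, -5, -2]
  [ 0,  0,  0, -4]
x^4 + 16*x^3 + 96*x^2 + 256*x + 256

Expanding det(x·I − A) (e.g. by cofactor expansion or by noting that A is similar to its Jordan form J, which has the same characteristic polynomial as A) gives
  χ_A(x) = x^4 + 16*x^3 + 96*x^2 + 256*x + 256
which factors as (x + 4)^4. The eigenvalues (with algebraic multiplicities) are λ = -4 with multiplicity 4.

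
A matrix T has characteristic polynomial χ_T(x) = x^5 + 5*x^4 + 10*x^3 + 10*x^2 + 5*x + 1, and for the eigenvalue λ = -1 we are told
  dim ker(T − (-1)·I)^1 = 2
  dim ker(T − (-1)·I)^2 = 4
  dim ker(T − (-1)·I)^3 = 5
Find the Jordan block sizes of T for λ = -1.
Block sizes for λ = -1: [3, 2]

From the dimensions of kernels of powers, the number of Jordan blocks of size at least j is d_j − d_{j−1} where d_j = dim ker(N^j) (with d_0 = 0). Computing the differences gives [2, 2, 1].
The number of blocks of size exactly k is (#blocks of size ≥ k) − (#blocks of size ≥ k + 1), so the partition is: 1 block(s) of size 2, 1 block(s) of size 3.
In nonincreasing order the block sizes are [3, 2].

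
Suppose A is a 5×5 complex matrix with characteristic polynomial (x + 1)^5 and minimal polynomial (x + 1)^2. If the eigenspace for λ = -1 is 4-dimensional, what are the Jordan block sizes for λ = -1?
Block sizes for λ = -1: [2, 1, 1, 1]

Step 1 — from the characteristic polynomial, algebraic multiplicity of λ = -1 is 5. From dim ker(A − (-1)·I) = 4, there are exactly 4 Jordan blocks for λ = -1.
Step 2 — from the minimal polynomial, the factor (x + 1)^2 tells us the largest block for λ = -1 has size 2.
Step 3 — with total size 5, 4 blocks, and largest block 2, the block sizes (in nonincreasing order) are [2, 1, 1, 1].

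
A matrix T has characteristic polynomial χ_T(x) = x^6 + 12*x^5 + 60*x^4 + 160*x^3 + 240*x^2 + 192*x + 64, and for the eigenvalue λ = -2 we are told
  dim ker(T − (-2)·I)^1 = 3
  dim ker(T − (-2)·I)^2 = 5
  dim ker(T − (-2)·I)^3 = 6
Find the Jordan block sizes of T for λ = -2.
Block sizes for λ = -2: [3, 2, 1]

From the dimensions of kernels of powers, the number of Jordan blocks of size at least j is d_j − d_{j−1} where d_j = dim ker(N^j) (with d_0 = 0). Computing the differences gives [3, 2, 1].
The number of blocks of size exactly k is (#blocks of size ≥ k) − (#blocks of size ≥ k + 1), so the partition is: 1 block(s) of size 1, 1 block(s) of size 2, 1 block(s) of size 3.
In nonincreasing order the block sizes are [3, 2, 1].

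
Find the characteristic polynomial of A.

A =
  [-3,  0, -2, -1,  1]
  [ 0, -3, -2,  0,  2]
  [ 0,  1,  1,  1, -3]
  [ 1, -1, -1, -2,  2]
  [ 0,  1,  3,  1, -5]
x^5 + 12*x^4 + 57*x^3 + 134*x^2 + 156*x + 72

Expanding det(x·I − A) (e.g. by cofactor expansion or by noting that A is similar to its Jordan form J, which has the same characteristic polynomial as A) gives
  χ_A(x) = x^5 + 12*x^4 + 57*x^3 + 134*x^2 + 156*x + 72
which factors as (x + 2)^3*(x + 3)^2. The eigenvalues (with algebraic multiplicities) are λ = -3 with multiplicity 2, λ = -2 with multiplicity 3.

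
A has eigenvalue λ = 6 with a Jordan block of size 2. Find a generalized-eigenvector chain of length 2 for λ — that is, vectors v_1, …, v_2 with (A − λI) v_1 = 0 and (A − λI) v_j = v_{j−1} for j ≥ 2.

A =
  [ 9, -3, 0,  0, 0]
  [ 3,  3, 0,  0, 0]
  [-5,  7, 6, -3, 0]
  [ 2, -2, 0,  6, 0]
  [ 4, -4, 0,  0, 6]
A Jordan chain for λ = 6 of length 2:
v_1 = (3, 3, -5, 2, 4)ᵀ
v_2 = (1, 0, 0, 0, 0)ᵀ

Let N = A − (6)·I. We want v_2 with N^2 v_2 = 0 but N^1 v_2 ≠ 0; then v_{j-1} := N · v_j for j = 2, …, 2.

Pick v_2 = (1, 0, 0, 0, 0)ᵀ.
Then v_1 = N · v_2 = (3, 3, -5, 2, 4)ᵀ.

Sanity check: (A − (6)·I) v_1 = (0, 0, 0, 0, 0)ᵀ = 0. ✓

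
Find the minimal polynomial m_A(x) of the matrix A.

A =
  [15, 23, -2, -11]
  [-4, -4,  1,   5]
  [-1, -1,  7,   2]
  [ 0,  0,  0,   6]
x^3 - 18*x^2 + 108*x - 216

The characteristic polynomial is χ_A(x) = (x - 6)^4, so the eigenvalues are known. The minimal polynomial is
  m_A(x) = Π_λ (x − λ)^{k_λ}
where k_λ is the size of the *largest* Jordan block for λ (equivalently, the smallest k with (A − λI)^k v = 0 for every generalised eigenvector v of λ).

  λ = 6: largest Jordan block has size 3, contributing (x − 6)^3

So m_A(x) = (x - 6)^3 = x^3 - 18*x^2 + 108*x - 216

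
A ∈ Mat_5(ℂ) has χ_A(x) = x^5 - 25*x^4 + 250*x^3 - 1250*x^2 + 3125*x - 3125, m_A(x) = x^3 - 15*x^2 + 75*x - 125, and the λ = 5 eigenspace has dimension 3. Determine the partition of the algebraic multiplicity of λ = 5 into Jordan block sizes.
Block sizes for λ = 5: [3, 1, 1]

Step 1 — from the characteristic polynomial, algebraic multiplicity of λ = 5 is 5. From dim ker(A − (5)·I) = 3, there are exactly 3 Jordan blocks for λ = 5.
Step 2 — from the minimal polynomial, the factor (x − 5)^3 tells us the largest block for λ = 5 has size 3.
Step 3 — with total size 5, 3 blocks, and largest block 3, the block sizes (in nonincreasing order) are [3, 1, 1].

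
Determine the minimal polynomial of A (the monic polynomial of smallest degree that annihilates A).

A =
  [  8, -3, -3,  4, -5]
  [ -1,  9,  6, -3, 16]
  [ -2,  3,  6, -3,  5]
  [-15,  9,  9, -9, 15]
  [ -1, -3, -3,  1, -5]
x^4 - 6*x^3 + 9*x^2

The characteristic polynomial is χ_A(x) = x^2*(x - 3)^3, so the eigenvalues are known. The minimal polynomial is
  m_A(x) = Π_λ (x − λ)^{k_λ}
where k_λ is the size of the *largest* Jordan block for λ (equivalently, the smallest k with (A − λI)^k v = 0 for every generalised eigenvector v of λ).

  λ = 0: largest Jordan block has size 2, contributing (x − 0)^2
  λ = 3: largest Jordan block has size 2, contributing (x − 3)^2

So m_A(x) = x^2*(x - 3)^2 = x^4 - 6*x^3 + 9*x^2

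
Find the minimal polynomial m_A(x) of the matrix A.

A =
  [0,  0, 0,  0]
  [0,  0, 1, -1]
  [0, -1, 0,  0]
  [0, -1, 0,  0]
x^3

The characteristic polynomial is χ_A(x) = x^4, so the eigenvalues are known. The minimal polynomial is
  m_A(x) = Π_λ (x − λ)^{k_λ}
where k_λ is the size of the *largest* Jordan block for λ (equivalently, the smallest k with (A − λI)^k v = 0 for every generalised eigenvector v of λ).

  λ = 0: largest Jordan block has size 3, contributing (x − 0)^3

So m_A(x) = x^3 = x^3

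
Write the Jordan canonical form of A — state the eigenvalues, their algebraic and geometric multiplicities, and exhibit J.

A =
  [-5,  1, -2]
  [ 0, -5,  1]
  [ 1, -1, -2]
J_3(-4)

The characteristic polynomial is
  det(x·I − A) = x^3 + 12*x^2 + 48*x + 64 = (x + 4)^3

Eigenvalues and multiplicities (the geometric multiplicity of λ is n − rank(A − λI), which equals the number of Jordan blocks for λ):
  λ = -4: algebraic multiplicity = 3, geometric multiplicity = 1

Determining the block sizes for each eigenvalue:
  λ = -4: one block (gm = 1), so the single block has size am = 3 → block sizes [3]

Assembling the blocks gives a Jordan form
J =
  [-4,  1,  0]
  [ 0, -4,  1]
  [ 0,  0, -4]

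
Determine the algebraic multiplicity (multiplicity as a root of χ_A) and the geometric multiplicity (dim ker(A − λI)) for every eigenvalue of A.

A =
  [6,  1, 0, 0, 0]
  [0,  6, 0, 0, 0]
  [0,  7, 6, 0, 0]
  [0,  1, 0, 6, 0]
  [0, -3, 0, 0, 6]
λ = 6: alg = 5, geom = 4

Step 1 — factor the characteristic polynomial to read off the algebraic multiplicities:
  χ_A(x) = (x - 6)^5

Step 2 — compute geometric multiplicities via the rank-nullity identity g(λ) = n − rank(A − λI):
  rank(A − (6)·I) = 1, so dim ker(A − (6)·I) = n − 1 = 4

Summary:
  λ = 6: algebraic multiplicity = 5, geometric multiplicity = 4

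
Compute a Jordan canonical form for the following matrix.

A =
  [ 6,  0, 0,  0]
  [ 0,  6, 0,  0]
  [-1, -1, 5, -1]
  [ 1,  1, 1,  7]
J_2(6) ⊕ J_1(6) ⊕ J_1(6)

The characteristic polynomial is
  det(x·I − A) = x^4 - 24*x^3 + 216*x^2 - 864*x + 1296 = (x - 6)^4

Eigenvalues and multiplicities (the geometric multiplicity of λ is n − rank(A − λI), which equals the number of Jordan blocks for λ):
  λ = 6: algebraic multiplicity = 4, geometric multiplicity = 3

Determining the block sizes for each eigenvalue:
  λ = 6: 3 blocks summing to 4 forces exactly one block of size 2 and the rest size 1 → block sizes [2, 1, 1]

Assembling the blocks gives a Jordan form
J =
  [6, 1, 0, 0]
  [0, 6, 0, 0]
  [0, 0, 6, 0]
  [0, 0, 0, 6]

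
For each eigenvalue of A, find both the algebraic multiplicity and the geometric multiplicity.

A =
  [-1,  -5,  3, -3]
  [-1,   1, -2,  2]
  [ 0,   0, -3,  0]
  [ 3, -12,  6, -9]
λ = -3: alg = 4, geom = 2

Step 1 — factor the characteristic polynomial to read off the algebraic multiplicities:
  χ_A(x) = (x + 3)^4

Step 2 — compute geometric multiplicities via the rank-nullity identity g(λ) = n − rank(A − λI):
  rank(A − (-3)·I) = 2, so dim ker(A − (-3)·I) = n − 2 = 2

Summary:
  λ = -3: algebraic multiplicity = 4, geometric multiplicity = 2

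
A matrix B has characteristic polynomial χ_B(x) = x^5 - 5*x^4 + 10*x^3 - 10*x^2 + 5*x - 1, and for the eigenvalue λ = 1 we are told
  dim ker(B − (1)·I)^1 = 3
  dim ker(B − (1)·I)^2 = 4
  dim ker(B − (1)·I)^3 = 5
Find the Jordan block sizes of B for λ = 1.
Block sizes for λ = 1: [3, 1, 1]

From the dimensions of kernels of powers, the number of Jordan blocks of size at least j is d_j − d_{j−1} where d_j = dim ker(N^j) (with d_0 = 0). Computing the differences gives [3, 1, 1].
The number of blocks of size exactly k is (#blocks of size ≥ k) − (#blocks of size ≥ k + 1), so the partition is: 2 block(s) of size 1, 1 block(s) of size 3.
In nonincreasing order the block sizes are [3, 1, 1].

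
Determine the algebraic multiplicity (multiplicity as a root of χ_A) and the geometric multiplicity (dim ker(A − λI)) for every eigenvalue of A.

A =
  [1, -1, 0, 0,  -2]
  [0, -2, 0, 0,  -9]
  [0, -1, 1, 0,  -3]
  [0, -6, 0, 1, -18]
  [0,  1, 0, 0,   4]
λ = 1: alg = 5, geom = 3

Step 1 — factor the characteristic polynomial to read off the algebraic multiplicities:
  χ_A(x) = (x - 1)^5

Step 2 — compute geometric multiplicities via the rank-nullity identity g(λ) = n − rank(A − λI):
  rank(A − (1)·I) = 2, so dim ker(A − (1)·I) = n − 2 = 3

Summary:
  λ = 1: algebraic multiplicity = 5, geometric multiplicity = 3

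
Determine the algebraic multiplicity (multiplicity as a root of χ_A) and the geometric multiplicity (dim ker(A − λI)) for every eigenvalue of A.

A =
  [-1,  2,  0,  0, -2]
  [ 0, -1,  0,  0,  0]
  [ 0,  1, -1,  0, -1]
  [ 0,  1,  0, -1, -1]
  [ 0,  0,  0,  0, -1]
λ = -1: alg = 5, geom = 4

Step 1 — factor the characteristic polynomial to read off the algebraic multiplicities:
  χ_A(x) = (x + 1)^5

Step 2 — compute geometric multiplicities via the rank-nullity identity g(λ) = n − rank(A − λI):
  rank(A − (-1)·I) = 1, so dim ker(A − (-1)·I) = n − 1 = 4

Summary:
  λ = -1: algebraic multiplicity = 5, geometric multiplicity = 4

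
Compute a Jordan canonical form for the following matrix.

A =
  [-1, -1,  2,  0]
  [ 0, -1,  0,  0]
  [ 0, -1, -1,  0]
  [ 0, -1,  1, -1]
J_3(-1) ⊕ J_1(-1)

The characteristic polynomial is
  det(x·I − A) = x^4 + 4*x^3 + 6*x^2 + 4*x + 1 = (x + 1)^4

Eigenvalues and multiplicities (the geometric multiplicity of λ is n − rank(A − λI), which equals the number of Jordan blocks for λ):
  λ = -1: algebraic multiplicity = 4, geometric multiplicity = 2

Determining the block sizes for each eigenvalue:
  λ = -1: with am = 4 and gm = 2, the partition is not yet determined (e.g. several partitions of 4 into 2 parts exist). Let N = A − (-1)·I. Computing rank(N^1) = 2, rank(N^2) = 1, rank(N^3) = 0; the number of blocks of size ≥ j is rank(N^{j−1}) − rank(N^j), giving [2, 1, 1]. So we have 1 block(s) of size 3, 1 block(s) of size 1 → block sizes [3, 1]

Assembling the blocks gives a Jordan form
J =
  [-1,  1,  0,  0]
  [ 0, -1,  1,  0]
  [ 0,  0, -1,  0]
  [ 0,  0,  0, -1]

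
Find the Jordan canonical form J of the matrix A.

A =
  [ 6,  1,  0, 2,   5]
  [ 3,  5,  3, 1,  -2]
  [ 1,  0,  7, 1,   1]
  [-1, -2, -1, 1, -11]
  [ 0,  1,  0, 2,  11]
J_3(6) ⊕ J_1(6) ⊕ J_1(6)

The characteristic polynomial is
  det(x·I − A) = x^5 - 30*x^4 + 360*x^3 - 2160*x^2 + 6480*x - 7776 = (x - 6)^5

Eigenvalues and multiplicities (the geometric multiplicity of λ is n − rank(A − λI), which equals the number of Jordan blocks for λ):
  λ = 6: algebraic multiplicity = 5, geometric multiplicity = 3

Determining the block sizes for each eigenvalue:
  λ = 6: with am = 5 and gm = 3, the partition is not yet determined (e.g. several partitions of 5 into 3 parts exist). Let N = A − (6)·I. Computing rank(N^1) = 2, rank(N^2) = 1, rank(N^3) = 0; the number of blocks of size ≥ j is rank(N^{j−1}) − rank(N^j), giving [3, 1, 1]. So we have 1 block(s) of size 3, 2 block(s) of size 1 → block sizes [3, 1, 1]

Assembling the blocks gives a Jordan form
J =
  [6, 1, 0, 0, 0]
  [0, 6, 1, 0, 0]
  [0, 0, 6, 0, 0]
  [0, 0, 0, 6, 0]
  [0, 0, 0, 0, 6]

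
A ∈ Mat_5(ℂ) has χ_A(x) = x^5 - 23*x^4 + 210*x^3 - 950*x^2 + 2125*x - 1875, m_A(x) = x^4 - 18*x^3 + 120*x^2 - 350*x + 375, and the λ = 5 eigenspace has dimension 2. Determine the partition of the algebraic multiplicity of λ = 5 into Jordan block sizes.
Block sizes for λ = 5: [3, 1]

Step 1 — from the characteristic polynomial, algebraic multiplicity of λ = 5 is 4. From dim ker(A − (5)·I) = 2, there are exactly 2 Jordan blocks for λ = 5.
Step 2 — from the minimal polynomial, the factor (x − 5)^3 tells us the largest block for λ = 5 has size 3.
Step 3 — with total size 4, 2 blocks, and largest block 3, the block sizes (in nonincreasing order) are [3, 1].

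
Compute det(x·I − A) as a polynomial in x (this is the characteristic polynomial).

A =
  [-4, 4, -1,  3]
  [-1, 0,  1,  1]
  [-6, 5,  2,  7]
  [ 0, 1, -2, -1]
x^4 + 3*x^3

Expanding det(x·I − A) (e.g. by cofactor expansion or by noting that A is similar to its Jordan form J, which has the same characteristic polynomial as A) gives
  χ_A(x) = x^4 + 3*x^3
which factors as x^3*(x + 3). The eigenvalues (with algebraic multiplicities) are λ = -3 with multiplicity 1, λ = 0 with multiplicity 3.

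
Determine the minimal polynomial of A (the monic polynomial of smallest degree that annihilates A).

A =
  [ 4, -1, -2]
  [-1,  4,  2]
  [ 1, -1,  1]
x^2 - 6*x + 9

The characteristic polynomial is χ_A(x) = (x - 3)^3, so the eigenvalues are known. The minimal polynomial is
  m_A(x) = Π_λ (x − λ)^{k_λ}
where k_λ is the size of the *largest* Jordan block for λ (equivalently, the smallest k with (A − λI)^k v = 0 for every generalised eigenvector v of λ).

  λ = 3: largest Jordan block has size 2, contributing (x − 3)^2

So m_A(x) = (x - 3)^2 = x^2 - 6*x + 9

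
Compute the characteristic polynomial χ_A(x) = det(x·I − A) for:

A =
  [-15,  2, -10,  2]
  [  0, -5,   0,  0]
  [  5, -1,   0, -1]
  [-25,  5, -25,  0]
x^4 + 20*x^3 + 150*x^2 + 500*x + 625

Expanding det(x·I − A) (e.g. by cofactor expansion or by noting that A is similar to its Jordan form J, which has the same characteristic polynomial as A) gives
  χ_A(x) = x^4 + 20*x^3 + 150*x^2 + 500*x + 625
which factors as (x + 5)^4. The eigenvalues (with algebraic multiplicities) are λ = -5 with multiplicity 4.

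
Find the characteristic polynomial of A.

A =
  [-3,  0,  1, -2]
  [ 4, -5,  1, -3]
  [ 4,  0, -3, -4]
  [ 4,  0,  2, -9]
x^4 + 20*x^3 + 150*x^2 + 500*x + 625

Expanding det(x·I − A) (e.g. by cofactor expansion or by noting that A is similar to its Jordan form J, which has the same characteristic polynomial as A) gives
  χ_A(x) = x^4 + 20*x^3 + 150*x^2 + 500*x + 625
which factors as (x + 5)^4. The eigenvalues (with algebraic multiplicities) are λ = -5 with multiplicity 4.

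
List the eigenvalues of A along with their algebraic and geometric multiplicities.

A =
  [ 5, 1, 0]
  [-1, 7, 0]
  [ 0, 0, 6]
λ = 6: alg = 3, geom = 2

Step 1 — factor the characteristic polynomial to read off the algebraic multiplicities:
  χ_A(x) = (x - 6)^3

Step 2 — compute geometric multiplicities via the rank-nullity identity g(λ) = n − rank(A − λI):
  rank(A − (6)·I) = 1, so dim ker(A − (6)·I) = n − 1 = 2

Summary:
  λ = 6: algebraic multiplicity = 3, geometric multiplicity = 2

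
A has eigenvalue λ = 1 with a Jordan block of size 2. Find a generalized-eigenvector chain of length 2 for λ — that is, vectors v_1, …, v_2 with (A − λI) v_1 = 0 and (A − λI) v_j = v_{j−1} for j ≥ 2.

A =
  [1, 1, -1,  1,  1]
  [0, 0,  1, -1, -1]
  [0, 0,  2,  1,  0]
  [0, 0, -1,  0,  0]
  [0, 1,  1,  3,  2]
A Jordan chain for λ = 1 of length 2:
v_1 = (1, -1, 0, 0, 1)ᵀ
v_2 = (0, 1, 0, 0, 0)ᵀ

Let N = A − (1)·I. We want v_2 with N^2 v_2 = 0 but N^1 v_2 ≠ 0; then v_{j-1} := N · v_j for j = 2, …, 2.

Pick v_2 = (0, 1, 0, 0, 0)ᵀ.
Then v_1 = N · v_2 = (1, -1, 0, 0, 1)ᵀ.

Sanity check: (A − (1)·I) v_1 = (0, 0, 0, 0, 0)ᵀ = 0. ✓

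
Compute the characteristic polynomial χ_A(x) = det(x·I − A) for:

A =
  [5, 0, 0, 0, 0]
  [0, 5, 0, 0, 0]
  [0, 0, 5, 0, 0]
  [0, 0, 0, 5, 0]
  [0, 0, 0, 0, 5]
x^5 - 25*x^4 + 250*x^3 - 1250*x^2 + 3125*x - 3125

Expanding det(x·I − A) (e.g. by cofactor expansion or by noting that A is similar to its Jordan form J, which has the same characteristic polynomial as A) gives
  χ_A(x) = x^5 - 25*x^4 + 250*x^3 - 1250*x^2 + 3125*x - 3125
which factors as (x - 5)^5. The eigenvalues (with algebraic multiplicities) are λ = 5 with multiplicity 5.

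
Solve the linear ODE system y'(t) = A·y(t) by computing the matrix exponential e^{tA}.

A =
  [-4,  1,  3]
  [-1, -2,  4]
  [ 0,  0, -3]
e^{tA} =
  [-t*exp(-3*t) + exp(-3*t), t*exp(-3*t), t^2*exp(-3*t)/2 + 3*t*exp(-3*t)]
  [-t*exp(-3*t), t*exp(-3*t) + exp(-3*t), t^2*exp(-3*t)/2 + 4*t*exp(-3*t)]
  [0, 0, exp(-3*t)]

Strategy: write A = P · J · P⁻¹ where J is a Jordan canonical form, so e^{tA} = P · e^{tJ} · P⁻¹, and e^{tJ} can be computed block-by-block.

A has Jordan form
J =
  [-3,  1,  0]
  [ 0, -3,  1]
  [ 0,  0, -3]
(up to reordering of blocks).

Per-block formulas:
  For a 3×3 Jordan block J_3(-3): exp(t · J_3(-3)) = e^(-3t)·(I + t·N + (t^2/2)·N^2), where N is the 3×3 nilpotent shift.

After assembling e^{tJ} and conjugating by P, we get:

e^{tA} =
  [-t*exp(-3*t) + exp(-3*t), t*exp(-3*t), t^2*exp(-3*t)/2 + 3*t*exp(-3*t)]
  [-t*exp(-3*t), t*exp(-3*t) + exp(-3*t), t^2*exp(-3*t)/2 + 4*t*exp(-3*t)]
  [0, 0, exp(-3*t)]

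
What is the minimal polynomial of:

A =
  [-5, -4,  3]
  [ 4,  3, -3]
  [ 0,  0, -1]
x^2 + 2*x + 1

The characteristic polynomial is χ_A(x) = (x + 1)^3, so the eigenvalues are known. The minimal polynomial is
  m_A(x) = Π_λ (x − λ)^{k_λ}
where k_λ is the size of the *largest* Jordan block for λ (equivalently, the smallest k with (A − λI)^k v = 0 for every generalised eigenvector v of λ).

  λ = -1: largest Jordan block has size 2, contributing (x + 1)^2

So m_A(x) = (x + 1)^2 = x^2 + 2*x + 1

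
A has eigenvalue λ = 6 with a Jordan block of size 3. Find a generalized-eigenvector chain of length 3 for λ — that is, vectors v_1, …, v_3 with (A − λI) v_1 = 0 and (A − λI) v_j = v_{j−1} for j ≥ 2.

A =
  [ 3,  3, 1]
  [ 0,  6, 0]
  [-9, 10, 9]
A Jordan chain for λ = 6 of length 3:
v_1 = (1, 0, 3)ᵀ
v_2 = (3, 0, 10)ᵀ
v_3 = (0, 1, 0)ᵀ

Let N = A − (6)·I. We want v_3 with N^3 v_3 = 0 but N^2 v_3 ≠ 0; then v_{j-1} := N · v_j for j = 3, …, 2.

Pick v_3 = (0, 1, 0)ᵀ.
Then v_2 = N · v_3 = (3, 0, 10)ᵀ.
Then v_1 = N · v_2 = (1, 0, 3)ᵀ.

Sanity check: (A − (6)·I) v_1 = (0, 0, 0)ᵀ = 0. ✓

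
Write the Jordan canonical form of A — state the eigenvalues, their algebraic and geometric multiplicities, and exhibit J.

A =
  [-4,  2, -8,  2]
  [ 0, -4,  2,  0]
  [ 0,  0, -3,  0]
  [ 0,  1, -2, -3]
J_1(-4) ⊕ J_1(-4) ⊕ J_1(-3) ⊕ J_1(-3)

The characteristic polynomial is
  det(x·I − A) = x^4 + 14*x^3 + 73*x^2 + 168*x + 144 = (x + 3)^2*(x + 4)^2

Eigenvalues and multiplicities (the geometric multiplicity of λ is n − rank(A − λI), which equals the number of Jordan blocks for λ):
  λ = -4: algebraic multiplicity = 2, geometric multiplicity = 2
  λ = -3: algebraic multiplicity = 2, geometric multiplicity = 2

Determining the block sizes for each eigenvalue:
  λ = -4: gm = am = 2, so every block has size 1 → block sizes [1, 1]
  λ = -3: gm = am = 2, so every block has size 1 → block sizes [1, 1]

Assembling the blocks gives a Jordan form
J =
  [-4,  0,  0,  0]
  [ 0, -4,  0,  0]
  [ 0,  0, -3,  0]
  [ 0,  0,  0, -3]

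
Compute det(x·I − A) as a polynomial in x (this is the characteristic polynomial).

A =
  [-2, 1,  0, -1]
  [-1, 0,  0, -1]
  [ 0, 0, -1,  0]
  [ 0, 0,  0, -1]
x^4 + 4*x^3 + 6*x^2 + 4*x + 1

Expanding det(x·I − A) (e.g. by cofactor expansion or by noting that A is similar to its Jordan form J, which has the same characteristic polynomial as A) gives
  χ_A(x) = x^4 + 4*x^3 + 6*x^2 + 4*x + 1
which factors as (x + 1)^4. The eigenvalues (with algebraic multiplicities) are λ = -1 with multiplicity 4.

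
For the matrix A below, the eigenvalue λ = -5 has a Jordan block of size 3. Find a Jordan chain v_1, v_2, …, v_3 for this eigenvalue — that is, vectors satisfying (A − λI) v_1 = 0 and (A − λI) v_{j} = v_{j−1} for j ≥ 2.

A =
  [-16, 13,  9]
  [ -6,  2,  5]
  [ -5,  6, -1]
A Jordan chain for λ = -5 of length 3:
v_1 = (-2, -1, -1)ᵀ
v_2 = (-11, -6, -5)ᵀ
v_3 = (1, 0, 0)ᵀ

Let N = A − (-5)·I. We want v_3 with N^3 v_3 = 0 but N^2 v_3 ≠ 0; then v_{j-1} := N · v_j for j = 3, …, 2.

Pick v_3 = (1, 0, 0)ᵀ.
Then v_2 = N · v_3 = (-11, -6, -5)ᵀ.
Then v_1 = N · v_2 = (-2, -1, -1)ᵀ.

Sanity check: (A − (-5)·I) v_1 = (0, 0, 0)ᵀ = 0. ✓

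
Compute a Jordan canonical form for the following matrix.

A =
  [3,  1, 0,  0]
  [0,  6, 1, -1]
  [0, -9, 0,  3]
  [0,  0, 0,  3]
J_3(3) ⊕ J_1(3)

The characteristic polynomial is
  det(x·I − A) = x^4 - 12*x^3 + 54*x^2 - 108*x + 81 = (x - 3)^4

Eigenvalues and multiplicities (the geometric multiplicity of λ is n − rank(A − λI), which equals the number of Jordan blocks for λ):
  λ = 3: algebraic multiplicity = 4, geometric multiplicity = 2

Determining the block sizes for each eigenvalue:
  λ = 3: with am = 4 and gm = 2, the partition is not yet determined (e.g. several partitions of 4 into 2 parts exist). Let N = A − (3)·I. Computing rank(N^1) = 2, rank(N^2) = 1, rank(N^3) = 0; the number of blocks of size ≥ j is rank(N^{j−1}) − rank(N^j), giving [2, 1, 1]. So we have 1 block(s) of size 3, 1 block(s) of size 1 → block sizes [3, 1]

Assembling the blocks gives a Jordan form
J =
  [3, 1, 0, 0]
  [0, 3, 1, 0]
  [0, 0, 3, 0]
  [0, 0, 0, 3]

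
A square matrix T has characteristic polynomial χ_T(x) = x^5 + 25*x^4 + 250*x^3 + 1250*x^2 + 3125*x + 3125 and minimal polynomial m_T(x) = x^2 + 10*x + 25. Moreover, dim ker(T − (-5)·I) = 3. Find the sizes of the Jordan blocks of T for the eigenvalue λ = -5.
Block sizes for λ = -5: [2, 2, 1]

Step 1 — from the characteristic polynomial, algebraic multiplicity of λ = -5 is 5. From dim ker(T − (-5)·I) = 3, there are exactly 3 Jordan blocks for λ = -5.
Step 2 — from the minimal polynomial, the factor (x + 5)^2 tells us the largest block for λ = -5 has size 2.
Step 3 — with total size 5, 3 blocks, and largest block 2, the block sizes (in nonincreasing order) are [2, 2, 1].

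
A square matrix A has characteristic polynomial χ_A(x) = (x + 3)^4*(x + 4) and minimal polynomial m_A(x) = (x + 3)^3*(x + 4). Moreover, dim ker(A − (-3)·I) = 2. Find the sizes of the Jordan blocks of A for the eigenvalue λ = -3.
Block sizes for λ = -3: [3, 1]

Step 1 — from the characteristic polynomial, algebraic multiplicity of λ = -3 is 4. From dim ker(A − (-3)·I) = 2, there are exactly 2 Jordan blocks for λ = -3.
Step 2 — from the minimal polynomial, the factor (x + 3)^3 tells us the largest block for λ = -3 has size 3.
Step 3 — with total size 4, 2 blocks, and largest block 3, the block sizes (in nonincreasing order) are [3, 1].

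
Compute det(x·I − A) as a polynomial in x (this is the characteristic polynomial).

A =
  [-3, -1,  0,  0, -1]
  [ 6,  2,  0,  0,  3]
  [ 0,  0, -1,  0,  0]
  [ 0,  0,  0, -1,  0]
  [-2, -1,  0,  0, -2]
x^5 + 5*x^4 + 10*x^3 + 10*x^2 + 5*x + 1

Expanding det(x·I − A) (e.g. by cofactor expansion or by noting that A is similar to its Jordan form J, which has the same characteristic polynomial as A) gives
  χ_A(x) = x^5 + 5*x^4 + 10*x^3 + 10*x^2 + 5*x + 1
which factors as (x + 1)^5. The eigenvalues (with algebraic multiplicities) are λ = -1 with multiplicity 5.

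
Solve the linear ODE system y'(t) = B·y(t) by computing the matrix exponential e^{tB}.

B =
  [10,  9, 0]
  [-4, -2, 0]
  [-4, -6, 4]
e^{tB} =
  [6*t*exp(4*t) + exp(4*t), 9*t*exp(4*t), 0]
  [-4*t*exp(4*t), -6*t*exp(4*t) + exp(4*t), 0]
  [-4*t*exp(4*t), -6*t*exp(4*t), exp(4*t)]

Strategy: write B = P · J · P⁻¹ where J is a Jordan canonical form, so e^{tB} = P · e^{tJ} · P⁻¹, and e^{tJ} can be computed block-by-block.

B has Jordan form
J =
  [4, 1, 0]
  [0, 4, 0]
  [0, 0, 4]
(up to reordering of blocks).

Per-block formulas:
  For a 2×2 Jordan block J_2(4): exp(t · J_2(4)) = e^(4t)·(I + t·N), where N is the 2×2 nilpotent shift.
  For a 1×1 block at λ = 4: exp(t · [4]) = [e^(4t)].

After assembling e^{tJ} and conjugating by P, we get:

e^{tB} =
  [6*t*exp(4*t) + exp(4*t), 9*t*exp(4*t), 0]
  [-4*t*exp(4*t), -6*t*exp(4*t) + exp(4*t), 0]
  [-4*t*exp(4*t), -6*t*exp(4*t), exp(4*t)]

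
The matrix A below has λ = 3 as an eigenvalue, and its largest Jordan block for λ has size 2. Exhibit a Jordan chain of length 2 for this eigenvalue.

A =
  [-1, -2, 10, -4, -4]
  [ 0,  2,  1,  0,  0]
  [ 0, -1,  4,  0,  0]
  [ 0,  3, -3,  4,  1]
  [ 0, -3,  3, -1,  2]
A Jordan chain for λ = 3 of length 2:
v_1 = (-2, -1, -1, 3, -3)ᵀ
v_2 = (0, 1, 0, 0, 0)ᵀ

Let N = A − (3)·I. We want v_2 with N^2 v_2 = 0 but N^1 v_2 ≠ 0; then v_{j-1} := N · v_j for j = 2, …, 2.

Pick v_2 = (0, 1, 0, 0, 0)ᵀ.
Then v_1 = N · v_2 = (-2, -1, -1, 3, -3)ᵀ.

Sanity check: (A − (3)·I) v_1 = (0, 0, 0, 0, 0)ᵀ = 0. ✓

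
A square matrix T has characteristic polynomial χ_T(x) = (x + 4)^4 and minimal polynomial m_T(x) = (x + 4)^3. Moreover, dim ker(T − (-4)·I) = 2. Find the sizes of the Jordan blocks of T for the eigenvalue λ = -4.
Block sizes for λ = -4: [3, 1]

Step 1 — from the characteristic polynomial, algebraic multiplicity of λ = -4 is 4. From dim ker(T − (-4)·I) = 2, there are exactly 2 Jordan blocks for λ = -4.
Step 2 — from the minimal polynomial, the factor (x + 4)^3 tells us the largest block for λ = -4 has size 3.
Step 3 — with total size 4, 2 blocks, and largest block 3, the block sizes (in nonincreasing order) are [3, 1].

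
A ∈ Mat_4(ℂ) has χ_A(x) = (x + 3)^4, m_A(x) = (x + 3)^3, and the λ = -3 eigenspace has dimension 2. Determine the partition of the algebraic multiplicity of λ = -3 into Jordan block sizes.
Block sizes for λ = -3: [3, 1]

Step 1 — from the characteristic polynomial, algebraic multiplicity of λ = -3 is 4. From dim ker(A − (-3)·I) = 2, there are exactly 2 Jordan blocks for λ = -3.
Step 2 — from the minimal polynomial, the factor (x + 3)^3 tells us the largest block for λ = -3 has size 3.
Step 3 — with total size 4, 2 blocks, and largest block 3, the block sizes (in nonincreasing order) are [3, 1].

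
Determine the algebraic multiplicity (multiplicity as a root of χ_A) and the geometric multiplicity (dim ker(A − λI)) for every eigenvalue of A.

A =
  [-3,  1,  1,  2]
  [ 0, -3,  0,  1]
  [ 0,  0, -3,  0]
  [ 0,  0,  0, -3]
λ = -3: alg = 4, geom = 2

Step 1 — factor the characteristic polynomial to read off the algebraic multiplicities:
  χ_A(x) = (x + 3)^4

Step 2 — compute geometric multiplicities via the rank-nullity identity g(λ) = n − rank(A − λI):
  rank(A − (-3)·I) = 2, so dim ker(A − (-3)·I) = n − 2 = 2

Summary:
  λ = -3: algebraic multiplicity = 4, geometric multiplicity = 2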